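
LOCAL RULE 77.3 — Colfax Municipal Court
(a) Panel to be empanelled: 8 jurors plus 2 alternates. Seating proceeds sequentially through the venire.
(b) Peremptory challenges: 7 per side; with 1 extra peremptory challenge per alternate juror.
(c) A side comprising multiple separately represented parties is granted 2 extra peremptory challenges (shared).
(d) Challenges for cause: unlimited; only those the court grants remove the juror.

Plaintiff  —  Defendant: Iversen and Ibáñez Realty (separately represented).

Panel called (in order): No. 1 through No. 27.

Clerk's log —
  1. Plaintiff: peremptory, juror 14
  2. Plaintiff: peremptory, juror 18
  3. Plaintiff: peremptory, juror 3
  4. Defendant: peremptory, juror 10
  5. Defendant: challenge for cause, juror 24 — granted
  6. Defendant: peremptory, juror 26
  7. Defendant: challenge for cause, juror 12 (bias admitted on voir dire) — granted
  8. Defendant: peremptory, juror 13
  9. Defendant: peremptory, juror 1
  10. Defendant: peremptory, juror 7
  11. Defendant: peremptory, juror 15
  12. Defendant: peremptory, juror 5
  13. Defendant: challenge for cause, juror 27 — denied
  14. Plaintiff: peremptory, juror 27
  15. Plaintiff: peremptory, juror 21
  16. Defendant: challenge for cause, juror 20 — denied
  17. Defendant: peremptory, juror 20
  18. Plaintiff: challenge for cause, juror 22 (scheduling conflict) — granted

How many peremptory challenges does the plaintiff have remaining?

Plaintiff allotment: 7 base + 1 × 2 alternates = 9.
Plaintiff peremptories used: #14, #18, #3, #27, #21 — 5 (the for-cause on #22 doesn't count).
Remaining: 9 − 5 = 4.

4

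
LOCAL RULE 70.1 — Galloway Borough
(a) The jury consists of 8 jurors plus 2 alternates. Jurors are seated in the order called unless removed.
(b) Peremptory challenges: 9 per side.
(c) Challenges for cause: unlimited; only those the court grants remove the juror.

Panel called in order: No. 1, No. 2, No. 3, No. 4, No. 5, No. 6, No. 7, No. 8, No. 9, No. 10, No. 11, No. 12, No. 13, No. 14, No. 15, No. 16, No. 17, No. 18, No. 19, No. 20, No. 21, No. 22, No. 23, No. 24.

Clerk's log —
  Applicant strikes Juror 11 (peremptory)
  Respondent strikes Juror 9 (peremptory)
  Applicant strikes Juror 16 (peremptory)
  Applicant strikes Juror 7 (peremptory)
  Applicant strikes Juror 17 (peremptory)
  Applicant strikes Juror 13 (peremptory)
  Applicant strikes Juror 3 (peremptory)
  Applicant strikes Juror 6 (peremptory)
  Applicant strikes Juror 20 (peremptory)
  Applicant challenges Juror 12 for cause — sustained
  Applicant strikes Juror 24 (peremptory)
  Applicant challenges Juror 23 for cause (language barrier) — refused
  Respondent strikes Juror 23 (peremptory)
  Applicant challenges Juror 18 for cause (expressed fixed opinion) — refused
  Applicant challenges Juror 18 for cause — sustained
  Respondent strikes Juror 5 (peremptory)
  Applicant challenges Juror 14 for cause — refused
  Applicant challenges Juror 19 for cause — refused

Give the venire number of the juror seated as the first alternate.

21

Removed: #3, #5, #6, #7, #9, #11, #12, #13, #16, #17, #18, #20, #23, #24. (#14, #19 stay — for-cause denied.)
Seating in order: seats 1–8 → #1, #2, #4, #8, #10, #14, #15, #19; alternates → #21, #22.
So alternate 1 is #21.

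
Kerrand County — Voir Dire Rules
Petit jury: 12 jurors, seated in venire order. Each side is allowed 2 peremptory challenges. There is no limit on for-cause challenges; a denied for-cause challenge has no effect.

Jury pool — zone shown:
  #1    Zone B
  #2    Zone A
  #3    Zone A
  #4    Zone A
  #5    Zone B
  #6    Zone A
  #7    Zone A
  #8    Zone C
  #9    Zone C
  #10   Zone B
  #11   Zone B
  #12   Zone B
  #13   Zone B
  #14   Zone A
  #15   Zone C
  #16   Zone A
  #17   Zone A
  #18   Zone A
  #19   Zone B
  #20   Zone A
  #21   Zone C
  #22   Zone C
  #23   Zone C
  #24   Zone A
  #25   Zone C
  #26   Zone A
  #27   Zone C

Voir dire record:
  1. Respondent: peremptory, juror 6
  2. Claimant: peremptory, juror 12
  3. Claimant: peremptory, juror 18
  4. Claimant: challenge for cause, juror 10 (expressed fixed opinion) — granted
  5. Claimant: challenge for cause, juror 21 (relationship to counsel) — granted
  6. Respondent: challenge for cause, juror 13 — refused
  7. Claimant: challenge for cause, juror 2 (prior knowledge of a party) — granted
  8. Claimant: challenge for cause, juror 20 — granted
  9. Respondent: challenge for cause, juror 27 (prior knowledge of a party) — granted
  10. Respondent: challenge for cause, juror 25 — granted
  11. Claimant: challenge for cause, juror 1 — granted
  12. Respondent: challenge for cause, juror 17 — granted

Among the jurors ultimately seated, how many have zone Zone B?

Removed: #1, #2, #6, #10, #12, #17, #18, #20, #21, #25, #27.
Seated jurors 1–12: #3, #4, #5, #7, #8, #9, #11, #13, #14, #15, #16, #19.
Of those, in Zone B: #5, #11, #13, #19 → 4.

4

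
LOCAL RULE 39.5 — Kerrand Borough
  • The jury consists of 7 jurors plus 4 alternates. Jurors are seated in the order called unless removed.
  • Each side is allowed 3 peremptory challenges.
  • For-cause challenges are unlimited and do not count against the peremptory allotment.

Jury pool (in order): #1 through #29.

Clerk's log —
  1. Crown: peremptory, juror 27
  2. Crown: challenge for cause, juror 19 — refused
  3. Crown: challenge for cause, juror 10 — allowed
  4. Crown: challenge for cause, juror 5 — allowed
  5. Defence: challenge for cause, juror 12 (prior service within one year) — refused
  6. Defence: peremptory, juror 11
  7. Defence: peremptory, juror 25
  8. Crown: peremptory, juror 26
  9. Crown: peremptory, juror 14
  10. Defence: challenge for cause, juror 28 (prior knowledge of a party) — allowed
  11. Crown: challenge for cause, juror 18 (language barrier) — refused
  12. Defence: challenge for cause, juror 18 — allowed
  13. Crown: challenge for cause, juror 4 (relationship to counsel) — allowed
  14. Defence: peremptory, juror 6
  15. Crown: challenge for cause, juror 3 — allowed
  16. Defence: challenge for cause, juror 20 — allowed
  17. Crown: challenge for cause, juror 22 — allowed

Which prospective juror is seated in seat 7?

13

Removed: #3, #4, #5, #6, #10, #11, #14, #18, #20, #22, #25, #26, #27, #28. (#12, #19 stay — for-cause denied.)
Seating in order: seats 1–7 → #1, #2, #7, #8, #9, #12, #13; alternates → #15, #16, #17, #19.
So seat 7 is #13.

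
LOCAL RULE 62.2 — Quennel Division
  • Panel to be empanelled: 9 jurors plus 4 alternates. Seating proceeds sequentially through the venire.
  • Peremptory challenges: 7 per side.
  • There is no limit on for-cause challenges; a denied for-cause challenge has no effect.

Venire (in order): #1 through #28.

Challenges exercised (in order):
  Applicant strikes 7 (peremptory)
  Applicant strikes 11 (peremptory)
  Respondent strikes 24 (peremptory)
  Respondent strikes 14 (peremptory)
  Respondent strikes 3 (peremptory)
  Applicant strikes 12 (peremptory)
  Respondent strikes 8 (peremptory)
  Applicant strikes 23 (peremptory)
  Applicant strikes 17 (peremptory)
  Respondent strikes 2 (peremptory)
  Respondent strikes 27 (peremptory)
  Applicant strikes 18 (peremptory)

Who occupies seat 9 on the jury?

Removed: #2, #3, #7, #8, #11, #12, #14, #17, #18, #23, #24, #27.
Seating in order: seats 1–9 → #1, #4, #5, #6, #9, #10, #13, #15, #16; alternates → #19, #20, #21, #22.
So seat 9 is #16.

16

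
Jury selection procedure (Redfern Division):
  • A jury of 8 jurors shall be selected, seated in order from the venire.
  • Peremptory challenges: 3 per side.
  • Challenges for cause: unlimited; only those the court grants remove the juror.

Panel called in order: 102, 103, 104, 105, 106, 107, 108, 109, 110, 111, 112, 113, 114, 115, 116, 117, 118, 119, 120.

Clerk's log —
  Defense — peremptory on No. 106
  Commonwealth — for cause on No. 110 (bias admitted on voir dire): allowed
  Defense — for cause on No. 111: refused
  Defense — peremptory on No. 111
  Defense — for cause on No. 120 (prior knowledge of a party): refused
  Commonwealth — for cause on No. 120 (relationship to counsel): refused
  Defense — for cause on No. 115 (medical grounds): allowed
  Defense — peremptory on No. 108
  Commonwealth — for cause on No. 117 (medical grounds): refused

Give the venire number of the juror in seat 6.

Removed: #106, #108, #110, #111, #115. (#117, #120 stay — for-cause denied.)
Seating in order: seats 1–8 → #102, #103, #104, #105, #107, #109, #112, #113.
So seat 6 is #109.

109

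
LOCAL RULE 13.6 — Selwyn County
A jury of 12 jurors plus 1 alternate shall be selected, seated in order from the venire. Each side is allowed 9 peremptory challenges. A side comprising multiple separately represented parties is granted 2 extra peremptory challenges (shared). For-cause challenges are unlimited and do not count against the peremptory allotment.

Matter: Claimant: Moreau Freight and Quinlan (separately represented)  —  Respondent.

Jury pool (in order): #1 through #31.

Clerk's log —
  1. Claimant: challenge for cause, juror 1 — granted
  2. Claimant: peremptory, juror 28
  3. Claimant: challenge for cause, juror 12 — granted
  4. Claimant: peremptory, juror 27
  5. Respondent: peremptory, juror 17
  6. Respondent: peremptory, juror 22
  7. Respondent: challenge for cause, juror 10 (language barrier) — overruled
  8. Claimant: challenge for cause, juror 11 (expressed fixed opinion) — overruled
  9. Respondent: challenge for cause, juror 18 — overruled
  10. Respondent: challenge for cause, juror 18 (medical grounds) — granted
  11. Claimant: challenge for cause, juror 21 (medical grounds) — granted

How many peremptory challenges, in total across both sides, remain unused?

16

Claimant allotment: 9 base + 2 multi-party = 11. Respondent allotment: 9.
Claimant peremptories used: #28, #27 — 2 (for-cause on #1, #12, #11, #21 don't count).
Respondent peremptories used: #17, #22 — 2 (for-cause on #10, #18, #18 don't count).
Remaining: (11 − 2) + (9 − 2) = 16.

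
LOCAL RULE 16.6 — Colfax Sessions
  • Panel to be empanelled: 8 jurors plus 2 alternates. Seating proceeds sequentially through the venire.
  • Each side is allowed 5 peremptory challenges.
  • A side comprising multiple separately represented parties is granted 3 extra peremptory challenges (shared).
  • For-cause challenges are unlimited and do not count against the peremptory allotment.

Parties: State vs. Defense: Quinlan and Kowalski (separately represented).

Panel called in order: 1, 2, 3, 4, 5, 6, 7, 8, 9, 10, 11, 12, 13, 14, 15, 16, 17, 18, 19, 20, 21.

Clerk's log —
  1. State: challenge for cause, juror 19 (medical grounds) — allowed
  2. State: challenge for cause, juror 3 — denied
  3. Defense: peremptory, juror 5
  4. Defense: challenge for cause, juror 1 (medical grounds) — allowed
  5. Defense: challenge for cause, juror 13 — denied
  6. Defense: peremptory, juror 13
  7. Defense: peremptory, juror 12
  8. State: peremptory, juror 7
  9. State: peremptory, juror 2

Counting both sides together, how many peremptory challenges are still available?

State allotment: 5. Defense allotment: 5 base + 3 multi-party = 8.
State peremptories used: #7, #2 — 2 (for-cause on #19, #3 don't count).
Defense peremptories used: #5, #13, #12 — 3 (for-cause on #1, #13 don't count).
Remaining: (5 − 2) + (8 − 3) = 8.

8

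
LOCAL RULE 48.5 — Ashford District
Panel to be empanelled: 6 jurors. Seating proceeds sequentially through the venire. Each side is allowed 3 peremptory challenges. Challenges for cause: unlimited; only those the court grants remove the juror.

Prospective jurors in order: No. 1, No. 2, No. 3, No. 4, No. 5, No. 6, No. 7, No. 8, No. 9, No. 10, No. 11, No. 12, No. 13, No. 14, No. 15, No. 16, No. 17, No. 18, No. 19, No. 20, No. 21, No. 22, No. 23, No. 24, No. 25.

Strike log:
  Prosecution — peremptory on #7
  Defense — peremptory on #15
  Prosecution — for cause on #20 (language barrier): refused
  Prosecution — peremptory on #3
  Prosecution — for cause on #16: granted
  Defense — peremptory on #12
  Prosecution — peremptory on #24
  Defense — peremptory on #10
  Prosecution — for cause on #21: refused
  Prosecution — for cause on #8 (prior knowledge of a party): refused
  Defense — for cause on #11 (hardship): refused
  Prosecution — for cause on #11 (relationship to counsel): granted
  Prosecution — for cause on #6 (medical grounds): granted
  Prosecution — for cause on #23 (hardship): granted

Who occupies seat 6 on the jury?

9

Removed: #3, #6, #7, #10, #11, #12, #15, #16, #23, #24. (#8, #20, #21 stay — for-cause denied.)
Seating in order: seats 1–6 → #1, #2, #4, #5, #8, #9.
So seat 6 is #9.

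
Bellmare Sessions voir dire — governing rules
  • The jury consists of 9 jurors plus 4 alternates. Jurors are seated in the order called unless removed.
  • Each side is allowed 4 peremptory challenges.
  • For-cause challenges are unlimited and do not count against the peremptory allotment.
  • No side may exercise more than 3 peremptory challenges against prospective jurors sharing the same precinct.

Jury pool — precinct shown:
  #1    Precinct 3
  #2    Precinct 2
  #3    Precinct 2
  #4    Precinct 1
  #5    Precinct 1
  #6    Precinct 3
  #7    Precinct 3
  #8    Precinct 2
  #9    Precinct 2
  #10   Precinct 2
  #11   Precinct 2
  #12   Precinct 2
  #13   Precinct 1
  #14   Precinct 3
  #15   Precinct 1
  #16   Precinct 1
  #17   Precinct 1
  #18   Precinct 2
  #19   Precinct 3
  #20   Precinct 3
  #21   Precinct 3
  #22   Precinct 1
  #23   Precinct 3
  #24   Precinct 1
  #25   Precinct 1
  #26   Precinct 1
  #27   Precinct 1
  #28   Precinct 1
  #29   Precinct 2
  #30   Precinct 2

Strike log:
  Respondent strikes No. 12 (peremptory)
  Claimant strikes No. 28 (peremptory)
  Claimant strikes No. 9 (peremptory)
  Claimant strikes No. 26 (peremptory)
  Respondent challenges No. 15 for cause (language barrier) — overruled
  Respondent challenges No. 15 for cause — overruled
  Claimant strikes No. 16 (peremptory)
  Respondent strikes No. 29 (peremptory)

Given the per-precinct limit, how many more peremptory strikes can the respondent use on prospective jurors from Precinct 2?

Respondent peremptories so far: #12, #29 — 2 of 4 used, 2 left overall.
Against Precinct 2: #12, #29 — 2 used; per-precinct cap 3 leaves 1.
Binding limit: min(2, 1) = 1.

1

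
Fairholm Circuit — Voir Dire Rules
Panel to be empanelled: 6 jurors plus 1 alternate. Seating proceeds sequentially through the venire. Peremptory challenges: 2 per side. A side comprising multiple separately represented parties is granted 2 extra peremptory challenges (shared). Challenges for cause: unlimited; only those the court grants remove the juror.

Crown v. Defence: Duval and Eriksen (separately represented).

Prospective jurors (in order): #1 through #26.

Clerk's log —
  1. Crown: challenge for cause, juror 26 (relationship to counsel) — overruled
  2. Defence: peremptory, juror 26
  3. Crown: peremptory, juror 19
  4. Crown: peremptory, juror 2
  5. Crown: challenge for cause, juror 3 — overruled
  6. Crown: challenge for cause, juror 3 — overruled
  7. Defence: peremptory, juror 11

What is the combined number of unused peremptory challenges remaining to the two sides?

Crown allotment: 2. Defence allotment: 2 base + 2 multi-party = 4.
Crown peremptories used: #19, #2 — 2 (for-cause on #26, #3, #3 don't count).
Defence peremptories used: #26, #11 — 2.
Remaining: (2 − 2) + (4 − 2) = 2.

2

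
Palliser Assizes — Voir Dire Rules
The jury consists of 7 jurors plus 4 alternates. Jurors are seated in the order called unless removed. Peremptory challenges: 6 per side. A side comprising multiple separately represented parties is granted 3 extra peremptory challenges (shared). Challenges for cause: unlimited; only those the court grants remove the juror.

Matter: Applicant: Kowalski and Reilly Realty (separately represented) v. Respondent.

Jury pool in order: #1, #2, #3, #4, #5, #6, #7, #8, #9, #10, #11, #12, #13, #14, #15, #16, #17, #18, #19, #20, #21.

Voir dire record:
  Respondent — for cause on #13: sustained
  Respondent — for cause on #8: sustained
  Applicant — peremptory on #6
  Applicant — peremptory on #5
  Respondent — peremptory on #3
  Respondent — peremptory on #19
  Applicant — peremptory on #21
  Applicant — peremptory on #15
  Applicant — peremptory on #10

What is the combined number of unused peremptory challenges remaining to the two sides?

Applicant allotment: 6 base + 3 multi-party = 9. Respondent allotment: 6.
Applicant peremptories used: #6, #5, #21, #15, #10 — 5.
Respondent peremptories used: #3, #19 — 2 (for-cause on #13, #8 don't count).
Remaining: (9 − 5) + (6 − 2) = 8.

8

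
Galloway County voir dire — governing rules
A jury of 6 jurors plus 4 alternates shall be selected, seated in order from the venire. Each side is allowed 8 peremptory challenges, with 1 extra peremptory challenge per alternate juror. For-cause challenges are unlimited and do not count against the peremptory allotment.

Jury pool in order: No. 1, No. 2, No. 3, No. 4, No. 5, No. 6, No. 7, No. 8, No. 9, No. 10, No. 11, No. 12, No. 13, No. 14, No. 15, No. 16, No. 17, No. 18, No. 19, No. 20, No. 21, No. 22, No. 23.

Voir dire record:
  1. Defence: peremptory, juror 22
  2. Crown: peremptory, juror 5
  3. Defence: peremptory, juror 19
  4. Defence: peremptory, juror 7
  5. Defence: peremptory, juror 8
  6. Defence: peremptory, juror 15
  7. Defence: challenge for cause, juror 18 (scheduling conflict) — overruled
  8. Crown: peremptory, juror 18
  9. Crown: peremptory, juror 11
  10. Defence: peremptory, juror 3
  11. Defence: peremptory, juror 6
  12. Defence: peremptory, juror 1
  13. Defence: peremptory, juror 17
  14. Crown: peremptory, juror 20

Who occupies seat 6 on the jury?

13

Removed: #1, #3, #5, #6, #7, #8, #11, #15, #17, #18, #19, #20, #22.
Filling seats in venire order through position 6: #2, #4, #9, #10, #12, #13.
So seat 6 is #13.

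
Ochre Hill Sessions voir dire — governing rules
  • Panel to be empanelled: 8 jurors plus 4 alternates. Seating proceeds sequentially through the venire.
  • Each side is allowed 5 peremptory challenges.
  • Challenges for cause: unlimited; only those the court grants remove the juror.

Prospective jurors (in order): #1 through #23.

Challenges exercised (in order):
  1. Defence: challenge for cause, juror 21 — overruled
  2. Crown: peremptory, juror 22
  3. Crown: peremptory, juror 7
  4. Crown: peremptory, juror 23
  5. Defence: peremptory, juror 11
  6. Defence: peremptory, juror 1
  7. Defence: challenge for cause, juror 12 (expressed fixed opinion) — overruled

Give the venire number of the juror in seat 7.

Removed: #1, #7, #11, #22, #23. (#12, #21 stay — for-cause denied.)
Seating in order: seats 1–8 → #2, #3, #4, #5, #6, #8, #9, #10; alternates → #12, #13, #14, #15.
So seat 7 is #9.

9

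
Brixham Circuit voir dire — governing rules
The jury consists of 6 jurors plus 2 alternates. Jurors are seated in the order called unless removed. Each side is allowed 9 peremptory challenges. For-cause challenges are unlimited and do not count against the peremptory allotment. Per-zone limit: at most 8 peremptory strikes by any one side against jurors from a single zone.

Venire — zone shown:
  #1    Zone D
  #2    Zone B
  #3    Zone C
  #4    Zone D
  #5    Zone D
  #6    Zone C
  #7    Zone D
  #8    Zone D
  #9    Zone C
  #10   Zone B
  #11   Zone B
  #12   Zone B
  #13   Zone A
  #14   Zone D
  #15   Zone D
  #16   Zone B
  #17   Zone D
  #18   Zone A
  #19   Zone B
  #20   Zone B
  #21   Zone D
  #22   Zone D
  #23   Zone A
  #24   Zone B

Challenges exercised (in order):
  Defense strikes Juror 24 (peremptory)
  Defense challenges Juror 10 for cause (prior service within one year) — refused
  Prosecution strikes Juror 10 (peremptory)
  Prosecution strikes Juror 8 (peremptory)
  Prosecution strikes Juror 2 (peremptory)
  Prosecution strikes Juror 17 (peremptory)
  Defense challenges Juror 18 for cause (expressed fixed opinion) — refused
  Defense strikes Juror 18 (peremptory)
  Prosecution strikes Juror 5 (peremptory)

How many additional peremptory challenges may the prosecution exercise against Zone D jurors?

4

Prosecution peremptories so far: #10, #8, #2, #17, #5 — 5 of 9 used, 4 left overall.
Against Zone D: #8, #17, #5 — 3 used; per-zone cap 8 leaves 5.
Binding limit: min(4, 5) = 4.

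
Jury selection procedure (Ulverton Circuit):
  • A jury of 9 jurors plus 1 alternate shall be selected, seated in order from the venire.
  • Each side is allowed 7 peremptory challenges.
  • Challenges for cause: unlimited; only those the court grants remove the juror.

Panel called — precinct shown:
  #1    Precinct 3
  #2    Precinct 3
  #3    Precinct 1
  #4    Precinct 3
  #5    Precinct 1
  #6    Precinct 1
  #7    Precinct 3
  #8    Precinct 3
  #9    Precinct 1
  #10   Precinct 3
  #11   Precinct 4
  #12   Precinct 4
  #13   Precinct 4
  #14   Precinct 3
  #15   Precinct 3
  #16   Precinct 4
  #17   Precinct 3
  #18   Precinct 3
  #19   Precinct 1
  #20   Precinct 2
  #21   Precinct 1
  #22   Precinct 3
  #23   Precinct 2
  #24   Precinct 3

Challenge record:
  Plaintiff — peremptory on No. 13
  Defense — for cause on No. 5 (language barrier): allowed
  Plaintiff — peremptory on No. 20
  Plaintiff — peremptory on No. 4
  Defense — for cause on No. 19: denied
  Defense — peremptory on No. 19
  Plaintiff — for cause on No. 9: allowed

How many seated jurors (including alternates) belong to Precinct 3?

Removed: #4, #5, #9, #13, #19, #20.
Seated (10 incl. alternates): #1, #2, #3, #6, #7, #8, #10, #11, #12, #14.
Of those, in Precinct 3: #1, #2, #7, #8, #10, #14 → 6.

6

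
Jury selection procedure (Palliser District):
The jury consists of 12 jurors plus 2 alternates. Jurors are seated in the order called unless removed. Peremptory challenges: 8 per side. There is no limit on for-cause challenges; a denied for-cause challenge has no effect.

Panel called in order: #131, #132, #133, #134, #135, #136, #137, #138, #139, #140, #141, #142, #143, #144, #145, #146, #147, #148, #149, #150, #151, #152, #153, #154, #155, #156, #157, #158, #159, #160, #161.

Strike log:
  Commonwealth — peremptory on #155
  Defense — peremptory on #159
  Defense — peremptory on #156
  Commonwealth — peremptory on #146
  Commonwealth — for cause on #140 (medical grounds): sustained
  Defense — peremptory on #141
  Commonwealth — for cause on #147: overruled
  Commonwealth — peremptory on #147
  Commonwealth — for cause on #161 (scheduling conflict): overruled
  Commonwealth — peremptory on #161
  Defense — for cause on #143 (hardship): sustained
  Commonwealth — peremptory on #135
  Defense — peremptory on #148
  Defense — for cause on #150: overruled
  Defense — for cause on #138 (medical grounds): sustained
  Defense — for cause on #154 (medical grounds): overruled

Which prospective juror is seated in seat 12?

150

Removed: #135, #138, #140, #141, #143, #146, #147, #148, #155, #156, #159, #161. (#150, #154 stay — for-cause denied.)
Seating in order: seats 1–12 → #131, #132, #133, #134, #136, #137, #139, #142, #144, #145, #149, #150; alternates → #151, #152.
So seat 12 is #150.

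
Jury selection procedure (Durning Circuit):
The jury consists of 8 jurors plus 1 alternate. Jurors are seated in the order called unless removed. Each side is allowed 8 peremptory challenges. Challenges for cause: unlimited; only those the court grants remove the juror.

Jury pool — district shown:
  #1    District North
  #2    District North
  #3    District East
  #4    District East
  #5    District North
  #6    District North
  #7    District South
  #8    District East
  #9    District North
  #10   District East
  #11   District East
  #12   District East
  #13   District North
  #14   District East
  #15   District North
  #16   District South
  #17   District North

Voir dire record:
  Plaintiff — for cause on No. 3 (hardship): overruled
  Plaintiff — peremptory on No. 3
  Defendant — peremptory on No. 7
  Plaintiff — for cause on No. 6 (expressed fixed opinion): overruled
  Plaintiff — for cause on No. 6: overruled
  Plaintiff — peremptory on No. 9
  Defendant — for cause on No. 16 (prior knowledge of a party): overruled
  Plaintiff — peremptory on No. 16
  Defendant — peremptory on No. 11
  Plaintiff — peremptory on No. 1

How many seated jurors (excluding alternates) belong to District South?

0

Removed: #1, #3, #7, #9, #11, #16.
Seated jurors 1–8: #2, #4, #5, #6, #8, #10, #12, #13 (alternates #14 not counted).
None of those are in District South → 0.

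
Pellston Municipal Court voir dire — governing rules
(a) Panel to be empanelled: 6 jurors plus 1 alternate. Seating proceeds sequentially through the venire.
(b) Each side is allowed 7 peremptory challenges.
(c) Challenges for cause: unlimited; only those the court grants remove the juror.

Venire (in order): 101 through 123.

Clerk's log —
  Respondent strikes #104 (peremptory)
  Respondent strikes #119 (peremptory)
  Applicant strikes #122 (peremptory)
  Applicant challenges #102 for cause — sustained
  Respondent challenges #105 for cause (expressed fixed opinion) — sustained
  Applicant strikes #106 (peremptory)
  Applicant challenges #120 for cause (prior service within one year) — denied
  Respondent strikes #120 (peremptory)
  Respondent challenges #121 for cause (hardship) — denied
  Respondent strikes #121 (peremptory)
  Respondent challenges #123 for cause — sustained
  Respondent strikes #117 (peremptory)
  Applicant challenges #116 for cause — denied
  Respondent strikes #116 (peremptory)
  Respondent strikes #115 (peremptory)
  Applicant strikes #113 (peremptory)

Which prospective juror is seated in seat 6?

110

Removed: #102, #104, #105, #106, #113, #115, #116, #117, #119, #120, #121, #122, #123.
Filling seats in venire order through position 6: #101, #103, #107, #108, #109, #110.
So seat 6 is #110.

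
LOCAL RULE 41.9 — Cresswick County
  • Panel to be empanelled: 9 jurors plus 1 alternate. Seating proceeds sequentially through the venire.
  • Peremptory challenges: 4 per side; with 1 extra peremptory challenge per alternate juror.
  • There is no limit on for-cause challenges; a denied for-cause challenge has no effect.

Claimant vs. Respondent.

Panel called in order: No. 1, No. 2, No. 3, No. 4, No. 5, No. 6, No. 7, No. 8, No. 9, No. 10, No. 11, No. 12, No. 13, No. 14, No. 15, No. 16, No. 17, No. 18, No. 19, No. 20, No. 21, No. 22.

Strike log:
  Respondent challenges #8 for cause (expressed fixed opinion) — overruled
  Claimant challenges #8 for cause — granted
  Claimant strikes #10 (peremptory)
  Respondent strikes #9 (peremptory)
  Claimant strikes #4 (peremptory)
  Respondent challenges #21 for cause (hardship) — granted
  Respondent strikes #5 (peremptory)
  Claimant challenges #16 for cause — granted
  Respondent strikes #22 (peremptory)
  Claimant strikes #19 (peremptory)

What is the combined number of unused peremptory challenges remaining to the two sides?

Claimant allotment: 4 base + 1 × 1 alternate = 5. Respondent allotment: 4 base + 1 × 1 alternate = 5.
Claimant peremptories used: #10, #4, #19 — 3 (for-cause on #8, #16 don't count).
Respondent peremptories used: #9, #5, #22 — 3 (for-cause on #8, #21 don't count).
Remaining: (5 − 3) + (5 − 3) = 4.

4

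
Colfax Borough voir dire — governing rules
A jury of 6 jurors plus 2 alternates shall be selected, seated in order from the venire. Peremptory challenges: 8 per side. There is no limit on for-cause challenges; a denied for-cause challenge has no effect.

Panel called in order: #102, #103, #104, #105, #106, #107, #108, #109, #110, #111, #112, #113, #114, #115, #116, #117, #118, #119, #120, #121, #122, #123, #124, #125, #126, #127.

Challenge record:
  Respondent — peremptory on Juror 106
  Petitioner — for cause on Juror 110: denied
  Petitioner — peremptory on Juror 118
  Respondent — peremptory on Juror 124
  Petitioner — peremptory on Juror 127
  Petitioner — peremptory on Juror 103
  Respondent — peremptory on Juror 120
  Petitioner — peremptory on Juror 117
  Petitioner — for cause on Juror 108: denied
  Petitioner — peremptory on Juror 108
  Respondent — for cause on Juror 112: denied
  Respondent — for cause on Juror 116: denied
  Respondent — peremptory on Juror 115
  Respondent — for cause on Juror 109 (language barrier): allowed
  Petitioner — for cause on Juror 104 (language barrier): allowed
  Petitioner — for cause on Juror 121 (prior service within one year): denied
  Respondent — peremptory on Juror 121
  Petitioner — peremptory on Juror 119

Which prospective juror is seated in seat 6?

Removed: #103, #104, #106, #108, #109, #115, #117, #118, #119, #120, #121, #124, #127. (#110, #112, #116 stay — for-cause denied.)
Seating in order: seats 1–6 → #102, #105, #107, #110, #111, #112; alternates → #113, #114.
So seat 6 is #112.

112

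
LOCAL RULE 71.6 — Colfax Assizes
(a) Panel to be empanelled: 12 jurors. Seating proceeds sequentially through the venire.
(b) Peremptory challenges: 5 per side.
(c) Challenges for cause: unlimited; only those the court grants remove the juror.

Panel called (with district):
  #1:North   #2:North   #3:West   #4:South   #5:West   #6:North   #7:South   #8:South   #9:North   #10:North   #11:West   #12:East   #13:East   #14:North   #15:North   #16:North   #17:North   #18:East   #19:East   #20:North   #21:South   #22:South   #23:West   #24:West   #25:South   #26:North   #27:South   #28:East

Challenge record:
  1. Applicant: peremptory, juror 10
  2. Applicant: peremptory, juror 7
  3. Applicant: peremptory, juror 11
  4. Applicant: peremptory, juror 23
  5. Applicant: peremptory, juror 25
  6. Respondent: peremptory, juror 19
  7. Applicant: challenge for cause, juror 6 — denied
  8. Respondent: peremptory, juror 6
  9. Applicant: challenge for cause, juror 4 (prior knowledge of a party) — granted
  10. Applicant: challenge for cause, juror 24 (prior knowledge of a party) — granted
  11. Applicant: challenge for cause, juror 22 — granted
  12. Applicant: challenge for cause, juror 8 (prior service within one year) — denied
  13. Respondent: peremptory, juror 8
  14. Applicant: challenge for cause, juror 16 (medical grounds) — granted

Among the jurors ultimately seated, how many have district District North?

Removed: #4, #6, #7, #8, #10, #11, #16, #19, #22, #23, #24, #25.
Seated jurors 1–12: #1, #2, #3, #5, #9, #12, #13, #14, #15, #17, #18, #20.
Of those, in District North: #1, #2, #9, #14, #15, #17, #20 → 7.

7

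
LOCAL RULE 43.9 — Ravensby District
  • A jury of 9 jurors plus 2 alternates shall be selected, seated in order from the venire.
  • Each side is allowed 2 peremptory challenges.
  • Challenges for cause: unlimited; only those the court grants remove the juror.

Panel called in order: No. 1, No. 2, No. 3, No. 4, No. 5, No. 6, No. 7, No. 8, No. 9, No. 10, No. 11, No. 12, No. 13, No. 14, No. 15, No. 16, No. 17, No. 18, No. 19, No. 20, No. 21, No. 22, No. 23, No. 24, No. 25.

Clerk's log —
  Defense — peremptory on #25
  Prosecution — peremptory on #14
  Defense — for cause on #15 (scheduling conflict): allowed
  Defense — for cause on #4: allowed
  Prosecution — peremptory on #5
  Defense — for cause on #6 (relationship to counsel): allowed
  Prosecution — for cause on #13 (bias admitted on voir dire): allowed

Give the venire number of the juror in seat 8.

Removed: #4, #5, #6, #13, #14, #15, #25.
Seating in order: seats 1–9 → #1, #2, #3, #7, #8, #9, #10, #11, #12; alternates → #16, #17.
So seat 8 is #11.

11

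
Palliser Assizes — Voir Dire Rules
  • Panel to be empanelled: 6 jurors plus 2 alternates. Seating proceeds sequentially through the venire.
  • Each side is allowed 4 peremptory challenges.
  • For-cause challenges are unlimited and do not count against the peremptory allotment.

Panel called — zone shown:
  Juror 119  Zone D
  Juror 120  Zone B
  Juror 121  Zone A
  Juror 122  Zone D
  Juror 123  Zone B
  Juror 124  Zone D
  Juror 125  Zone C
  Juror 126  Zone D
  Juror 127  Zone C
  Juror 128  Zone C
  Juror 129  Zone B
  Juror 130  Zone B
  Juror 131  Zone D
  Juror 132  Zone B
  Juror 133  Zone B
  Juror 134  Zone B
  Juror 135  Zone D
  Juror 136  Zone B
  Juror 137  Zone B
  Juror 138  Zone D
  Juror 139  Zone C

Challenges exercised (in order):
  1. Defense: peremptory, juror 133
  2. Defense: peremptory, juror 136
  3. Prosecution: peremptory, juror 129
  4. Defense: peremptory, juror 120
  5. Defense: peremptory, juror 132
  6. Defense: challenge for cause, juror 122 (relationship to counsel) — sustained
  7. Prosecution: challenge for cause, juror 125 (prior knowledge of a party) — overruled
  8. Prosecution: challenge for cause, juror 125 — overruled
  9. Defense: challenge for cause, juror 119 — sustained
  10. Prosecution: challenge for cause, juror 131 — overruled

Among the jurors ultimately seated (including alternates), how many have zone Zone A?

1

Removed: #119, #120, #122, #129, #132, #133, #136.
Seated (8 incl. alternates): #121, #123, #124, #125, #126, #127, #128, #130.
Of those, in Zone A: #121 → 1.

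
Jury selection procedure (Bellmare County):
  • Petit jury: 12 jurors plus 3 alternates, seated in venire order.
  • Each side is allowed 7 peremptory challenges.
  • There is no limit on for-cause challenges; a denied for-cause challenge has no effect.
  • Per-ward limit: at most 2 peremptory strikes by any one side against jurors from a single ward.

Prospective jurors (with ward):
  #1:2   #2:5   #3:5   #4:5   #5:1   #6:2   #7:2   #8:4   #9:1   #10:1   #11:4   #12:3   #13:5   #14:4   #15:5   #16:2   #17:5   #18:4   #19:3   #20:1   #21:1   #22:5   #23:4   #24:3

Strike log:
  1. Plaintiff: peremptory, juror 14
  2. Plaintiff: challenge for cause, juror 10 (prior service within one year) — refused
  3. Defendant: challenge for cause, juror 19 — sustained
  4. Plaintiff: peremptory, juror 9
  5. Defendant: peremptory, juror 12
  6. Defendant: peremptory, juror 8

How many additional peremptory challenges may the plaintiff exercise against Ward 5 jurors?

Plaintiff peremptories so far: #14, #9 — 2 of 7 used, 5 left overall.
Against Ward 5: none yet — per-ward cap 2 leaves 2.
Binding limit: min(5, 2) = 2.

2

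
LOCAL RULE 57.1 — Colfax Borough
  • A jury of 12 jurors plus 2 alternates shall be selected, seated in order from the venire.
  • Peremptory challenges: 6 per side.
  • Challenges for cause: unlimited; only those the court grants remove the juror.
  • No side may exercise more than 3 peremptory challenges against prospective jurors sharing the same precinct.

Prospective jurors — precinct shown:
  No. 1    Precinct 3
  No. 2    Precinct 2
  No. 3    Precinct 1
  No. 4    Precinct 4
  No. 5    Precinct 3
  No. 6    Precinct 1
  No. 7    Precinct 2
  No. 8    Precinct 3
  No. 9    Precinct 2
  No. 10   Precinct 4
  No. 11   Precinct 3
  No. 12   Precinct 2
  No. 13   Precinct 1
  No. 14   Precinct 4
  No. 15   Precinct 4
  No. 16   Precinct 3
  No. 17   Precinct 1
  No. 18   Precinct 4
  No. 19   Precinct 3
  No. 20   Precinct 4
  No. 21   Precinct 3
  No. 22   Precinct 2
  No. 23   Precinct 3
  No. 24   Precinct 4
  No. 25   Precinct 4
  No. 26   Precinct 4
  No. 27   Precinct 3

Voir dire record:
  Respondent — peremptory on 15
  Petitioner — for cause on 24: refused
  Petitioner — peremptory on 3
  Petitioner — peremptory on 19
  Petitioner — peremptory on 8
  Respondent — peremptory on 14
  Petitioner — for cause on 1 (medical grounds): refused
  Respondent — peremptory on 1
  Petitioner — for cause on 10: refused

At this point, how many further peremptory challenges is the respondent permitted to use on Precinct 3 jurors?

2

Respondent peremptories so far: #15, #14, #1 — 3 of 6 used, 3 left overall.
Against Precinct 3: #1 — 1 used; per-precinct cap 3 leaves 2.
Binding limit: min(3, 2) = 2.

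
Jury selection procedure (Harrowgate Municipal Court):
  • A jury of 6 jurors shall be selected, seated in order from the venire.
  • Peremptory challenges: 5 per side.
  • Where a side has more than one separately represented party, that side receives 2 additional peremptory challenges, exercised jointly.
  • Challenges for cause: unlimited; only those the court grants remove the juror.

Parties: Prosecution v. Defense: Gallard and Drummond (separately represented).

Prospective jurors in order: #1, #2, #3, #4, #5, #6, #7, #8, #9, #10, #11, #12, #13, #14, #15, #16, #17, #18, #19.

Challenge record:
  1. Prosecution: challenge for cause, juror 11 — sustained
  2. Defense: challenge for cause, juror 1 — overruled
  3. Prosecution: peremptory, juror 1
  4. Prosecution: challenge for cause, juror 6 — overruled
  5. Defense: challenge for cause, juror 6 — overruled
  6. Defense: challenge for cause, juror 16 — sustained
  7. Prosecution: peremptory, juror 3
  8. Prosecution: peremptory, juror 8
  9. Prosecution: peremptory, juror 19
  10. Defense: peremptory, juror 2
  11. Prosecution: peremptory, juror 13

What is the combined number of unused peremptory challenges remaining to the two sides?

Prosecution allotment: 5. Defense allotment: 5 base + 2 multi-party = 7.
Prosecution peremptories used: #1, #3, #8, #19, #13 — 5 (for-cause on #11, #6 don't count).
Defense peremptories used: #2 — 1 (for-cause on #1, #6, #16 don't count).
Remaining: (5 − 5) + (7 − 1) = 6.

6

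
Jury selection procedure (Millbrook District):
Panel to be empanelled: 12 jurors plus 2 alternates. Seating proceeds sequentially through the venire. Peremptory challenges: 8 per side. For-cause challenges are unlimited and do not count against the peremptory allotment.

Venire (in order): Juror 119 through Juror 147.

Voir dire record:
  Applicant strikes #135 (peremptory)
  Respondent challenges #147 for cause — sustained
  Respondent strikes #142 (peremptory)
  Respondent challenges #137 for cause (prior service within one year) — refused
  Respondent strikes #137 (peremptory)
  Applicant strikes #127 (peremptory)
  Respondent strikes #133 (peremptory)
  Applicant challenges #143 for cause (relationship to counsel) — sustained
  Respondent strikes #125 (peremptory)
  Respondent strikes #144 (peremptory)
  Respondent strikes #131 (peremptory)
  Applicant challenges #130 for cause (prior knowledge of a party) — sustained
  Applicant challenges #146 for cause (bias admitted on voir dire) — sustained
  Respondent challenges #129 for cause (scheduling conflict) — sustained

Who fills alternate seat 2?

Removed: #125, #127, #129, #130, #131, #133, #135, #137, #142, #143, #144, #146, #147.
Seating in order: seats 1–12 → #119, #120, #121, #122, #123, #124, #126, #128, #132, #134, #136, #138; alternates → #139, #140.
So alternate 2 is #140.

140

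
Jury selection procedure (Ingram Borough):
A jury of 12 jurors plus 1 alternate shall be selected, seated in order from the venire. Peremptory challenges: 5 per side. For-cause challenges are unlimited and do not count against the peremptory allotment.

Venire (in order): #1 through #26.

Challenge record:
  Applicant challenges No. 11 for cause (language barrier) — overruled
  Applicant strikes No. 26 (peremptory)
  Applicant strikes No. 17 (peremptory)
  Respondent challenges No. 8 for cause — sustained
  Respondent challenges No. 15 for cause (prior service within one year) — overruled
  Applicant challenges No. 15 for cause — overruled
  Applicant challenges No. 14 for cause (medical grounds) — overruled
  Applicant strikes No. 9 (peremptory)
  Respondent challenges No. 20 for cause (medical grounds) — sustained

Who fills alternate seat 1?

Removed: #8, #9, #17, #20, #26. (#11, #14, #15 stay — for-cause denied.)
Filling seats in venire order through position 13: #1, #2, #3, #4, #5, #6, #7, #10, #11, #12, #13, #14, #15.
So alternate 1 is #15.

15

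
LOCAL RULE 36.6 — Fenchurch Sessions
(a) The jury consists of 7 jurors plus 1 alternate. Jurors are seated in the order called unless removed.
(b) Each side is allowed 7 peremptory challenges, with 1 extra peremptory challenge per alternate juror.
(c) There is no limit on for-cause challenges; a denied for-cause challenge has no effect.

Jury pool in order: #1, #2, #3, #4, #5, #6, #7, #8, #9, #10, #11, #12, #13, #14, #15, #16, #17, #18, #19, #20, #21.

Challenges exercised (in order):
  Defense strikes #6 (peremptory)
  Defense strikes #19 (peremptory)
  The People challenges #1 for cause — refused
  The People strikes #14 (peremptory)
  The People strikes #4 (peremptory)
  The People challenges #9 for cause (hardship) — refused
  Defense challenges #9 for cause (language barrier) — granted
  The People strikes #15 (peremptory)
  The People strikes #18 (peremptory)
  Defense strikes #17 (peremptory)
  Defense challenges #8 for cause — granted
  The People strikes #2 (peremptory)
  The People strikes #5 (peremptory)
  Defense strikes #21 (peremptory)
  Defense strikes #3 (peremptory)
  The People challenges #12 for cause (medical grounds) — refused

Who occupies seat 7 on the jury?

16

Removed: #2, #3, #4, #5, #6, #8, #9, #14, #15, #17, #18, #19, #21. (#1, #12 stay — for-cause denied.)
Seating in order: seats 1–7 → #1, #7, #10, #11, #12, #13, #16; alternates → #20.
So seat 7 is #16.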